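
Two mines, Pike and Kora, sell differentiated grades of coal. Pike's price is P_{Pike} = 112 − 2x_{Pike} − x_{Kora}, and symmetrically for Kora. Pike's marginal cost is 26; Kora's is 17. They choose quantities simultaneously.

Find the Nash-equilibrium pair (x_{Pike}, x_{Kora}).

Mine Pike's profit: π = x_{Pike}(112 − 2x_{Pike} − x_{Kora}) − 26x_{Pike}.
∂π/∂x_{Pike} = 86 − 4x_{Pike} − x_{Kora} = 0 ⇒ x_{Pike} = 21.5 − 0.25x_{Kora}.
Similarly x_{Kora} = 23.75 − 0.25x_{Pike}.
Solving the two reaction functions simultaneously: (1 − (−0.25)(−0.25))x_{Pike} = 21.5 − 0.25·23.75, so 0.9375x_{Pike} = 15.5625 and x_{Pike} = 16.6.
Then x_{Kora} = 23.75 − 0.25·16.6 = 19.6.

16.6, 19.6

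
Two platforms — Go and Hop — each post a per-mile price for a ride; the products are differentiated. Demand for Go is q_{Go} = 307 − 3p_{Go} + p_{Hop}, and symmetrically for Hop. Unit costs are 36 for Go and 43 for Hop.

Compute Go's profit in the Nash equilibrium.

Go's profit: π = (p_{Go} − 36)(307 − 3p_{Go} + p_{Hop}).
∂π/∂p_{Go} = 415 − 6p_{Go} + p_{Hop} = 0 ⇒ p_{Go} = 415/6 + (1/6)p_{Hop}.
Similarly p_{Hop} = 218/3 + (1/6)p_{Go}.
Substituting the second reaction function into the first: p_{Go} = 415/6 + (1/6)(218/3 + (1/6)p_{Go}), which gives (35/36)p_{Go} = 1463/18 ⇒ p_{Go} = 83.6.
Then p_{Hop} = 218/3 + (1/6)·83.6 = 86.6.
q_{Go} = 307 − 3·83.6 + 86.6 = 142.8.
Profit = (83.6 − 36)·142.8 = 6797.28.

6797.28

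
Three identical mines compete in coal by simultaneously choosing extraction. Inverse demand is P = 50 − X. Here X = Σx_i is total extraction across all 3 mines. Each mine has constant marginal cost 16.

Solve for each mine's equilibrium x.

8.5

A representative mine's profit is π_i = x_i(50 − X) − 16x_i, with X = x_i + Σ_{j≠i} x_j.
First-order condition: 34 − 2x_i − Σ_{j≠i} x_j = 0.
Imposing symmetry (x_j = x for all j) turns Σ_{j≠i} x_j into 2x, so 34 = 4x and x = 8.5.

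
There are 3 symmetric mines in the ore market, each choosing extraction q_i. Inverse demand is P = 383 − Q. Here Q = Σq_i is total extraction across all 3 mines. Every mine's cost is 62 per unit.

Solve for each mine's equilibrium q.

80.25

A representative mine's profit is π_i = q_i(383 − Q) − 62q_i, with Q = q_i + Σ_{j≠i} q_j.
First-order condition: 321 − 2q_i − Σ_{j≠i} q_j = 0.
With identical mines, set every q_j = q: then 321 − 2q − 2q = 0, i.e. q = 321/4 = 80.25.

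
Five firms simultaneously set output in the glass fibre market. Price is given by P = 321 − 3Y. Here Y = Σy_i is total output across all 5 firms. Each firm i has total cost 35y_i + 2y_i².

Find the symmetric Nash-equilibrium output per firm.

13

A representative firm's profit is π_i = y_i(321 − 3Y) − 35y_i − 2y_i², with Y = y_i + Σ_{j≠i} y_j.
First-order condition: 286 − 10y_i − 3Σ_{j≠i} y_j = 0.
In a symmetric equilibrium every firm chooses the same y, so Σ_{j≠i} y_j = 4y. The condition becomes 286 − 22y = 0, giving y = 286/22 = 13.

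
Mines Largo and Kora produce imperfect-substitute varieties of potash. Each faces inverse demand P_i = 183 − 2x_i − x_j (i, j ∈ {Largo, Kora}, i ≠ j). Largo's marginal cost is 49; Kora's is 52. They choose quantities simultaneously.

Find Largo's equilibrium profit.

Mine Largo's profit: π = x_{Largo}(183 − 2x_{Largo} − x_{Kora}) − 49x_{Largo}.
∂π/∂x_{Largo} = 134 − 4x_{Largo} − x_{Kora} = 0 ⇒ x_{Largo} = 33.5 − 0.25x_{Kora}.
Similarly x_{Kora} = 32.75 − 0.25x_{Largo}.
Substituting the second reaction function into the first: x_{Largo} = 33.5 − 0.25(32.75 − 0.25x_{Largo}), which gives 0.9375x_{Largo} = 25.3125 ⇒ x_{Largo} = 27.
Then x_{Kora} = 32.75 − 0.25·27 = 26.
P_{Largo} = 183 − 2·27 − 26 = 103.
Profit = (103 − 49)·27 = 1458.

1458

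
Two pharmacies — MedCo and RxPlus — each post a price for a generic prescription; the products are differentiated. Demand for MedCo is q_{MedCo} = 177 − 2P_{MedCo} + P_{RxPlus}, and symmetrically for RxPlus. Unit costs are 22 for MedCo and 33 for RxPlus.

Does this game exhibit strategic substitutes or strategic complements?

strategic complements

MedCo's profit: π = (P_{MedCo} − 22)(177 − 2P_{MedCo} + P_{RxPlus}).
∂π/∂P_{MedCo} = 221 − 4P_{MedCo} + P_{RxPlus} = 0 ⇒ P_{MedCo} = 55.25 + 0.25P_{RxPlus}.
The best-response slope dP_{MedCo}/dP_{RxPlus} = 0.25 > 0: the reaction function is upward-sloping, so the choices are strategic complements.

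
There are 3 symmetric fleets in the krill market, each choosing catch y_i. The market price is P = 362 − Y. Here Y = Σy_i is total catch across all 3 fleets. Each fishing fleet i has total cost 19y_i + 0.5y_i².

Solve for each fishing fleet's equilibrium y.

A representative fishing fleet's profit is π_i = y_i(362 − Y) − 19y_i − 0.5y_i², with Y = y_i + Σ_{j≠i} y_j.
First-order condition: 343 − 3y_i − Σ_{j≠i} y_j = 0.
Imposing symmetry (y_j = y for all j) turns Σ_{j≠i} y_j into 2y, so 343 = 5y and y = 68.6.

68.6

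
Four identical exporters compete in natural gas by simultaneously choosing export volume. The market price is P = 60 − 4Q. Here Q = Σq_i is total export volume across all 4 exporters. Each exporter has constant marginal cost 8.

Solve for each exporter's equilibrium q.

A representative exporter's profit is π_i = q_i(60 − 4Q) − 8q_i, with Q = q_i + Σ_{j≠i} q_j.
First-order condition: 52 − 8q_i − 4Σ_{j≠i} q_j = 0.
With identical exporters, set every q_j = q: then 52 − 8q − 12q = 0, i.e. q = 52/20 = 2.6.

2.6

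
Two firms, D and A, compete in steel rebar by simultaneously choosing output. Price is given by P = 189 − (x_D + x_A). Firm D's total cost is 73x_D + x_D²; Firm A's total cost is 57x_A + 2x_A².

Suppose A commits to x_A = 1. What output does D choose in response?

Firm D's profit: π = x_D(189 − (x_D + x_A)) − 73x_D − x_D².
∂π/∂x_D = 116 − 4x_D − x_A = 0, so x_D = 29 − 0.25x_A.
At x_A = 1: x_D = 29 − 0.25·1 = 28.75.

28.75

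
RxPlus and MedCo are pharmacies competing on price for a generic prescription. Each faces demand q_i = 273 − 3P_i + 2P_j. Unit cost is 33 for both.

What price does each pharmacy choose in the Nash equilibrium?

RxPlus's profit: π = (P_{RxPlus} − 33)(273 − 3P_{RxPlus} + 2P_{MedCo}).
∂π/∂P_{RxPlus} = 372 − 6P_{RxPlus} + 2P_{MedCo} = 0 ⇒ P_{RxPlus} = 62 + (1/3)P_{MedCo}.
Setting P_{RxPlus} = P_{MedCo} in the reaction function: P_{RxPlus} = 62 + (1/3)P_{RxPlus}, so P_{RxPlus} = 62 / (2/3) = 93.

93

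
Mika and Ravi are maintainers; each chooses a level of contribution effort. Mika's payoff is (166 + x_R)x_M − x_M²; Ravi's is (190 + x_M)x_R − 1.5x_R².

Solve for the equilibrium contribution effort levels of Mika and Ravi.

Expanding Mika's payoff: 166x_M + x_Rx_M − x_M².
∂π/∂x_M = 166 + x_R − 2x_M = 0, so x_M = 83 + 0.5x_R.
Likewise for Ravi: x_R = 190/3 + (1/3)x_M.
Plugging x_R into Mika's best response: x_M = 83 + 0.5(190/3 + (1/3)x_M) ⇒ (5/6)x_M = 344/3, so x_M = 137.6.
Then x_R = 190/3 + (1/3)·137.6 = 109.2.

137.6, 109.2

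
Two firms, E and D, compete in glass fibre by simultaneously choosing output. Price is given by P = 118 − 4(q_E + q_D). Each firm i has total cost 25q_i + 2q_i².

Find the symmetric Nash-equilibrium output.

5.8125

Firm E's profit: π = q_E(118 − 4(q_E + q_D)) − 25q_E − 2q_E².
∂π/∂q_E = 93 − 12q_E − 4q_D = 0, so q_E = 7.75 − (1/3)q_D.
By symmetry q_D = q_E; substituting into the reaction function, (4/3)q_E = 7.75 and q_E = 5.8125.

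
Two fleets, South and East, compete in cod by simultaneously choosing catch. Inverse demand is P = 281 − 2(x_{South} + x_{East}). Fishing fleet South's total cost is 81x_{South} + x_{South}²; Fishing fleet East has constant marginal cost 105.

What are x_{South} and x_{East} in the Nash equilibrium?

Fishing fleet South's profit: π = x_{South}(281 − 2(x_{South} + x_{East})) − 81x_{South} − x_{South}².
∂π/∂x_{South} = 200 − 6x_{South} − 2x_{East} = 0, so x_{South} = 100/3 − (1/3)x_{East}.
For East: ∂π/∂x_{East} = 176 − 4x_{East} − 2x_{South} = 0 ⇒ x_{East} = 44 − 0.5x_{South}.
Plugging x_{East} into South's best response: x_{South} = 100/3 − (1/3)(44 − 0.5x_{South}) ⇒ (5/6)x_{South} = 56/3, so x_{South} = 22.4.
Then x_{East} = 44 − 0.5·22.4 = 32.8.

22.4, 32.8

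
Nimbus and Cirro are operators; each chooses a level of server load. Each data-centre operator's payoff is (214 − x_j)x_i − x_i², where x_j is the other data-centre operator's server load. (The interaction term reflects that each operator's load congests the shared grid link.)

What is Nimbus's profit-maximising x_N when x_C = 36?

Nimbus's payoff is (214 − x_C)x_N − x_N².
∂π/∂x_N = 214 − x_C − 2x_N = 0, so x_N = 107 − 0.5x_C.
At x_C = 36: x_N = 107 − 0.5·36 = 89.

89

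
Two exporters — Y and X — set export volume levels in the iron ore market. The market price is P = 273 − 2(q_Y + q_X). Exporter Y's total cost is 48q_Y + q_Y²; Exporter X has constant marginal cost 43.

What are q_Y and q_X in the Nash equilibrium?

Exporter Y's profit: π = q_Y(273 − 2(q_Y + q_X)) − 48q_Y − q_Y².
∂π/∂q_Y = 225 − 6q_Y − 2q_X = 0, so q_Y = 37.5 − (1/3)q_X.
For X: ∂π/∂q_X = 230 − 4q_X − 2q_Y = 0 ⇒ q_X = 57.5 − 0.5q_Y.
Solving the two reaction functions simultaneously: (1 − (−1/3)(−0.5))q_Y = 37.5 − (1/3)·57.5, so (5/6)q_Y = 55/3 and q_Y = 22.
Then q_X = 57.5 − 0.5·22 = 46.5.

22, 46.5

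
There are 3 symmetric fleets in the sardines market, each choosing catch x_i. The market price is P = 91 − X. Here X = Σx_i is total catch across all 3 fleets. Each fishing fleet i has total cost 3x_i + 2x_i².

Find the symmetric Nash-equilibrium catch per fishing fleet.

A representative fishing fleet's profit is π_i = x_i(91 − X) − 3x_i − 2x_i², with X = x_i + Σ_{j≠i} x_j.
First-order condition: 88 − 6x_i − Σ_{j≠i} x_j = 0.
Imposing symmetry (x_j = x for all j) turns Σ_{j≠i} x_j into 2x, so 88 = 8x and x = 11.

11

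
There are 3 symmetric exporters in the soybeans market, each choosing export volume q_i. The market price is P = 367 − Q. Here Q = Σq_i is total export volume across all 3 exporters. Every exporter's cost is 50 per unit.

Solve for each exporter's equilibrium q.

A representative exporter's profit is π_i = q_i(367 − Q) − 50q_i, with Q = q_i + Σ_{j≠i} q_j.
First-order condition: 317 − 2q_i − Σ_{j≠i} q_j = 0.
Imposing symmetry (q_j = q for all j) turns Σ_{j≠i} q_j into 2q, so 317 = 4q and q = 79.25.

79.25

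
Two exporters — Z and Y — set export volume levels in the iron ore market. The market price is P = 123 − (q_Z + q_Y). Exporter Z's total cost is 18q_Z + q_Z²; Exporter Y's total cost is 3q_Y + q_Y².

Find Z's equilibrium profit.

800

Exporter Z's profit: π = q_Z(123 − (q_Z + q_Y)) − 18q_Z − q_Z².
∂π/∂q_Z = 105 − 4q_Z − q_Y = 0, so q_Z = 26.25 − 0.25q_Y.
By the same steps for Y: q_Y = 30 − 0.25q_Z.
Plugging q_Y into Z's best response: q_Z = 26.25 − 0.25(30 − 0.25q_Z) ⇒ 0.9375q_Z = 18.75, so q_Z = 20.
Then q_Y = 30 − 0.25·20 = 25.
Price P = 123 − 45 = 78.
Z's profit: (78 − 18)·20 − (20)² = 800.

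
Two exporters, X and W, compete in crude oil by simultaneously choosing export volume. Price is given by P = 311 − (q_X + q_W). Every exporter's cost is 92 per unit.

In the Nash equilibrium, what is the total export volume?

146

Exporter X's profit: π = q_X(311 − (q_X + q_W)) − 92q_X.
∂π/∂q_X = 219 − 2q_X − q_W = 0, so q_X = 109.5 − 0.5q_W.
Setting q_X = q_W in the reaction function: q_X = 109.5 − 0.5q_X, so q_X = 109.5 / 1.5 = 73.
Total export volume: 73 + 73 = 146.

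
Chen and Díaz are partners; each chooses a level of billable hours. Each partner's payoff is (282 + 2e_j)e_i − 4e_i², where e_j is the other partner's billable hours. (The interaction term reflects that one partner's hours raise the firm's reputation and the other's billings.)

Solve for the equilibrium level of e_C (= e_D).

47

Chen's payoff is (282 + 2e_D)e_C − 4e_C².
∂π/∂e_C = 282 + 2e_D − 8e_C = 0, so e_C = 35.25 + 0.25e_D.
Setting e_C = e_D in the reaction function: e_C = 35.25 + 0.25e_C, so e_C = 35.25 / 0.75 = 47.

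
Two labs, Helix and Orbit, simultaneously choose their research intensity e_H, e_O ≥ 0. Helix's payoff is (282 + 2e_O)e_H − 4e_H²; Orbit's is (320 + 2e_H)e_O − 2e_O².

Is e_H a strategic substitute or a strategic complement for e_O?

Expanding Helix's payoff: 282e_H + 2e_Oe_H − 4e_H².
∂π/∂e_H = 282 + 2e_O − 8e_H = 0, so e_H = 35.25 + 0.25e_O.
The best-response slope de_H/de_O = 0.25 > 0: the reaction function is upward-sloping, so the choices are strategic complements.

strategic complements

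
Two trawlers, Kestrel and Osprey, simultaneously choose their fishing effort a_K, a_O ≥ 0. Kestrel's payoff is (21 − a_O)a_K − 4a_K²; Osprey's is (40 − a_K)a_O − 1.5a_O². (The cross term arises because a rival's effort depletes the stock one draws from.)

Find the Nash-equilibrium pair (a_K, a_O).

1, 13

Expanding Kestrel's payoff: 21a_K − a_Oa_K − 4a_K².
∂π/∂a_K = 21 − a_O − 8a_K = 0, so a_K = 2.625 − 0.125a_O.
Likewise for Osprey: a_O = 40/3 − (1/3)a_K.
Solving the two reaction functions simultaneously: (1 − (−0.125)(−1/3))a_K = 2.625 − 0.125·(40/3), so (23/24)a_K = 23/24 and a_K = 1.
Then a_O = 40/3 − (1/3)·1 = 13.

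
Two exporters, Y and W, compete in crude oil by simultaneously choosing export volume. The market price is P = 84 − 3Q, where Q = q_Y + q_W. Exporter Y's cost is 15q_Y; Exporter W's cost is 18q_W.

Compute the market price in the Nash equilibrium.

39

Exporter Y's profit: π = q_Y(84 − 3(q_Y + q_W)) − 15q_Y.
∂π/∂q_Y = 69 − 6q_Y − 3q_W = 0, so q_Y = 11.5 − 0.5q_W.
By the same steps for W: q_W = 11 − 0.5q_Y.
Solving the two reaction functions simultaneously: (1 − (−0.5)(−0.5))q_Y = 11.5 − 0.5·11, so 0.75q_Y = 6 and q_Y = 8.
Then q_W = 11 − 0.5·8 = 7.
Equilibrium price: P = 84 − 3·15 = 39.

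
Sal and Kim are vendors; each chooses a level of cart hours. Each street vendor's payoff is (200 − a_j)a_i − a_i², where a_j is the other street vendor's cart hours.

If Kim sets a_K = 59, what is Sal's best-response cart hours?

Sal's payoff is (200 − a_K)a_S − a_S².
∂π/∂a_S = 200 − a_K − 2a_S = 0, so a_S = 100 − 0.5a_K.
At a_K = 59: a_S = 100 − 0.5·59 = 70.5.

70.5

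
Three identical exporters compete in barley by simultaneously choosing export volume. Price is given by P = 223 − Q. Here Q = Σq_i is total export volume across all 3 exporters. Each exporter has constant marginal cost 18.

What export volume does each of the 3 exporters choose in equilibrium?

A representative exporter's profit is π_i = q_i(223 − Q) − 18q_i, with Q = q_i + Σ_{j≠i} q_j.
First-order condition: 205 − 2q_i − Σ_{j≠i} q_j = 0.
Imposing symmetry (q_j = q for all j) turns Σ_{j≠i} q_j into 2q, so 205 = 4q and q = 51.25.

51.25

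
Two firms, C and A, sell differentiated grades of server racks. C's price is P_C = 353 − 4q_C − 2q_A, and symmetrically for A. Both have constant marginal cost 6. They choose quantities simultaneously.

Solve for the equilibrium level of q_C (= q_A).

34.7

Firm C's profit: π = q_C(353 − 4q_C − 2q_A) − 6q_C.
∂π/∂q_C = 347 − 8q_C − 2q_A = 0 ⇒ q_C = 43.375 − 0.25q_A.
By symmetry q_A = q_C; substituting into the reaction function, 1.25q_C = 43.375 and q_C = 34.7.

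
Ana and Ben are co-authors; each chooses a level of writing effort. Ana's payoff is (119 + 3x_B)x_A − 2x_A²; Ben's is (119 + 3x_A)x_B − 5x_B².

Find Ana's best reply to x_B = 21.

Expanding Ana's payoff: 119x_A + 3x_Bx_A − 2x_A².
∂π/∂x_A = 119 + 3x_B − 4x_A = 0, so x_A = 29.75 + 0.75x_B.
At x_B = 21: x_A = 29.75 + 0.75·21 = 45.5.

45.5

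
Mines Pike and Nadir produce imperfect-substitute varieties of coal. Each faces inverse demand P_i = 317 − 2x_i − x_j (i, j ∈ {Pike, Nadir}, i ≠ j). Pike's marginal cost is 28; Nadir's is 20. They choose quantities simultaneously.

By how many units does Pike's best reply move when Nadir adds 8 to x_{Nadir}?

Mine Pike's profit: π = x_{Pike}(317 − 2x_{Pike} − x_{Nadir}) − 28x_{Pike}.
∂π/∂x_{Pike} = 289 − 4x_{Pike} − x_{Nadir} = 0 ⇒ x_{Pike} = 72.25 − 0.25x_{Nadir}.
The reaction-function slope is −0.25, so an 8-unit rise in x_{Nadir} moves x_{Pike} by −0.25 × 8 = −2. Pike's best response falls — the actions are strategic substitutes.

-2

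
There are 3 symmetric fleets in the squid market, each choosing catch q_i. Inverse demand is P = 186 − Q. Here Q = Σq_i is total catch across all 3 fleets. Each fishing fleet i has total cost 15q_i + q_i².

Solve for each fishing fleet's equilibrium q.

28.5

A representative fishing fleet's profit is π_i = q_i(186 − Q) − 15q_i − q_i², with Q = q_i + Σ_{j≠i} q_j.
First-order condition: 171 − 4q_i − Σ_{j≠i} q_j = 0.
Imposing symmetry (q_j = q for all j) turns Σ_{j≠i} q_j into 2q, so 171 = 6q and q = 28.5.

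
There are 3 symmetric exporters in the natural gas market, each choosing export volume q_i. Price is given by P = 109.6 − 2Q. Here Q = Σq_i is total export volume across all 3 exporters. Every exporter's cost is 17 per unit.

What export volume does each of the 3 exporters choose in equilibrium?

11.575

A representative exporter's profit is π_i = q_i(109.6 − 2Q) − 17q_i, with Q = q_i + Σ_{j≠i} q_j.
First-order condition: 92.6 − 4q_i − 2Σ_{j≠i} q_j = 0.
With identical exporters, set every q_j = q: then 92.6 − 4q − 4q = 0, i.e. q = 92.6/8 = 11.575.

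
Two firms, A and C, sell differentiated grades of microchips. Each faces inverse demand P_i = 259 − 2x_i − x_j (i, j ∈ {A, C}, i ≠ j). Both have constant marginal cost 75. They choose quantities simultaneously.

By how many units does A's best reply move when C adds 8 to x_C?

Firm A's profit: π = x_A(259 − 2x_A − x_C) − 75x_A.
∂π/∂x_A = 184 − 4x_A − x_C = 0 ⇒ x_A = 46 − 0.25x_C.
The reaction-function slope is −0.25, so an 8-unit rise in x_C moves x_A by −0.25 × 8 = −2. A's best response falls — the actions are strategic substitutes.

-2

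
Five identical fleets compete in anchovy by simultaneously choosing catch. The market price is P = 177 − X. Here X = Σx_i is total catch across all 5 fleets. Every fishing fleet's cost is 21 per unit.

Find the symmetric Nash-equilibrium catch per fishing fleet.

26

A representative fishing fleet's profit is π_i = x_i(177 − X) − 21x_i, with X = x_i + Σ_{j≠i} x_j.
First-order condition: 156 − 2x_i − Σ_{j≠i} x_j = 0.
With identical fishing fleets, set every x_j = x: then 156 − 2x − 4x = 0, i.e. x = 156/6 = 26.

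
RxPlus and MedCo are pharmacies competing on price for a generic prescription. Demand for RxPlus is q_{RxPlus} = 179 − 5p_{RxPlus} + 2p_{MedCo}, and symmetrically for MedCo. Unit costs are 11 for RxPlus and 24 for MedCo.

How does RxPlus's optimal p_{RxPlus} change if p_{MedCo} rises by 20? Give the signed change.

4

RxPlus's profit: π = (p_{RxPlus} − 11)(179 − 5p_{RxPlus} + 2p_{MedCo}).
∂π/∂p_{RxPlus} = 234 − 10p_{RxPlus} + 2p_{MedCo} = 0 ⇒ p_{RxPlus} = 23.4 + 0.2p_{MedCo}.
The reaction-function slope is 0.2, so a 20-unit rise in p_{MedCo} moves p_{RxPlus} by 0.2 × 20 = 4. RxPlus's best response rises — the actions are strategic complements.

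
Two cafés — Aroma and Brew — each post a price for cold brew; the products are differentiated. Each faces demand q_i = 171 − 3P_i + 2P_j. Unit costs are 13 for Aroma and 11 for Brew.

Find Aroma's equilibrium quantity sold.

Aroma's profit: π = (P_{Aroma} − 13)(171 − 3P_{Aroma} + 2P_{Brew}).
∂π/∂P_{Aroma} = 210 − 6P_{Aroma} + 2P_{Brew} = 0 ⇒ P_{Aroma} = 35 + (1/3)P_{Brew}.
Similarly P_{Brew} = 34 + (1/3)P_{Aroma}.
Plugging P_{Brew} into Aroma's best response: P_{Aroma} = 35 + (1/3)(34 + (1/3)P_{Aroma}) ⇒ (8/9)P_{Aroma} = 139/3, so P_{Aroma} = 52.125.
Then P_{Brew} = 34 + (1/3)·52.125 = 51.375.
q_{Aroma} = 171 − 3·52.125 + 2·51.375 = 117.375.

117.375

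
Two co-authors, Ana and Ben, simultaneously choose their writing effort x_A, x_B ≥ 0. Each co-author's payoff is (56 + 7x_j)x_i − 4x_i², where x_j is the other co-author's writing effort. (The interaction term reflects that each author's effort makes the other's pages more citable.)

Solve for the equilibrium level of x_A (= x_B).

56

Ana's payoff is (56 + 7x_B)x_A − 4x_A².
∂π/∂x_A = 56 + 7x_B − 8x_A = 0, so x_A = 7 + 0.875x_B.
Setting x_A = x_B in the reaction function: x_A = 7 + 0.875x_A, so x_A = 7 / 0.125 = 56.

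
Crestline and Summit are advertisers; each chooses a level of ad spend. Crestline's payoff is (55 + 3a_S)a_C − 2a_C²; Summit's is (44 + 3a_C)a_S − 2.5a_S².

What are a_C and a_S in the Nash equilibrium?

Expanding Crestline's payoff: 55a_C + 3a_Sa_C − 2a_C².
∂π/∂a_C = 55 + 3a_S − 4a_C = 0, so a_C = 13.75 + 0.75a_S.
Likewise for Summit: a_S = 8.8 + 0.6a_C.
Solving the two reaction functions simultaneously: (1 − (0.75)(0.6))a_C = 13.75 + 0.75·8.8, so 0.55a_C = 20.35 and a_C = 37.
Then a_S = 8.8 + 0.6·37 = 31.

37, 31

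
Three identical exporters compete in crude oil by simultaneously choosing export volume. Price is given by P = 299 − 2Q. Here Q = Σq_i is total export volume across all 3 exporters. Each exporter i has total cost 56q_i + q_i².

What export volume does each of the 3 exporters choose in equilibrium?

A representative exporter's profit is π_i = q_i(299 − 2Q) − 56q_i − q_i², with Q = q_i + Σ_{j≠i} q_j.
First-order condition: 243 − 6q_i − 2Σ_{j≠i} q_j = 0.
In a symmetric equilibrium every exporter chooses the same q, so Σ_{j≠i} q_j = 2q. The condition becomes 243 − 10q = 0, giving q = 243/10 = 24.3.

24.3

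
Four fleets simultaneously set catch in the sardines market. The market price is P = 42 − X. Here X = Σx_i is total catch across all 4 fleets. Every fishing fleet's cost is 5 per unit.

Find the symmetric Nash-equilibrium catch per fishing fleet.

A representative fishing fleet's profit is π_i = x_i(42 − X) − 5x_i, with X = x_i + Σ_{j≠i} x_j.
First-order condition: 37 − 2x_i − Σ_{j≠i} x_j = 0.
With identical fishing fleets, set every x_j = x: then 37 − 2x − 3x = 0, i.e. x = 37/5 = 7.4.

7.4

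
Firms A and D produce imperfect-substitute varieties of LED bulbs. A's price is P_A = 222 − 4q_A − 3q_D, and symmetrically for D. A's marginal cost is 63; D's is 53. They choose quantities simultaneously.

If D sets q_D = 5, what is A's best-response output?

18

Firm A's profit: π = q_A(222 − 4q_A − 3q_D) − 63q_A.
∂π/∂q_A = 159 − 8q_A − 3q_D = 0 ⇒ q_A = 19.875 − 0.375q_D.
At q_D = 5: q_A = 19.875 − 0.375·5 = 18.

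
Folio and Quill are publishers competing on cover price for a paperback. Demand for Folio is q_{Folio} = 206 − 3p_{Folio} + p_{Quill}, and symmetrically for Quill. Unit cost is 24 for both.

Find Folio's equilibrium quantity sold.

Folio's profit: π = (p_{Folio} − 24)(206 − 3p_{Folio} + p_{Quill}).
∂π/∂p_{Folio} = 278 − 6p_{Folio} + p_{Quill} = 0 ⇒ p_{Folio} = 139/3 + (1/6)p_{Quill}.
The game is symmetric, so in equilibrium p_{Quill} = p_{Folio}: the reaction function gives (5/6)p_{Folio} = 139/3, hence p_{Folio} = 55.6.
q_{Folio} = 206 − 3·55.6 + 55.6 = 94.8.

94.8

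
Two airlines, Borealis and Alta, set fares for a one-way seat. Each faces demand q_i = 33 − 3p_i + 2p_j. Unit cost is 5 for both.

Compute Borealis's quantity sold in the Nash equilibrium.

21

Borealis's profit: π = (p_{Borealis} − 5)(33 − 3p_{Borealis} + 2p_{Alta}).
∂π/∂p_{Borealis} = 48 − 6p_{Borealis} + 2p_{Alta} = 0 ⇒ p_{Borealis} = 8 + (1/3)p_{Alta}.
Setting p_{Borealis} = p_{Alta} in the reaction function: p_{Borealis} = 8 + (1/3)p_{Borealis}, so p_{Borealis} = 8 / (2/3) = 12.
q_{Borealis} = 33 − 3·12 + 2·12 = 21.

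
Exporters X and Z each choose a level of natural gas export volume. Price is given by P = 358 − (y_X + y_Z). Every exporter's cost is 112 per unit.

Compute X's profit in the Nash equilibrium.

Exporter X's profit: π = y_X(358 − (y_X + y_Z)) − 112y_X.
∂π/∂y_X = 246 − 2y_X − y_Z = 0, so y_X = 123 − 0.5y_Z.
The game is symmetric, so in equilibrium y_Z = y_X: the reaction function gives 1.5y_X = 123, hence y_X = 82.
Price P = 358 − 164 = 194.
X's profit: (194 − 112)·82 = 6724.

6724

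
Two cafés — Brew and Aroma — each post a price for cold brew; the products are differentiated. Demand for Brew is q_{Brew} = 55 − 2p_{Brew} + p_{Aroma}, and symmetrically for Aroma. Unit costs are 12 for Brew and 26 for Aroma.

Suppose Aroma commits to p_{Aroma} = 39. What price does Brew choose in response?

Brew's profit: π = (p_{Brew} − 12)(55 − 2p_{Brew} + p_{Aroma}).
∂π/∂p_{Brew} = 79 − 4p_{Brew} + p_{Aroma} = 0 ⇒ p_{Brew} = 19.75 + 0.25p_{Aroma}.
At p_{Aroma} = 39: p_{Brew} = 19.75 + 0.25·39 = 29.5.

29.5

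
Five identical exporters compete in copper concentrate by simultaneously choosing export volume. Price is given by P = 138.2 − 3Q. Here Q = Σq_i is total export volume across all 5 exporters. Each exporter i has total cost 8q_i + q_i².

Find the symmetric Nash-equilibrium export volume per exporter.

A representative exporter's profit is π_i = q_i(138.2 − 3Q) − 8q_i − q_i², with Q = q_i + Σ_{j≠i} q_j.
First-order condition: 130.2 − 8q_i − 3Σ_{j≠i} q_j = 0.
Imposing symmetry (q_j = q for all j) turns Σ_{j≠i} q_j into 4q, so 130.2 = 20q and q = 6.51.

6.51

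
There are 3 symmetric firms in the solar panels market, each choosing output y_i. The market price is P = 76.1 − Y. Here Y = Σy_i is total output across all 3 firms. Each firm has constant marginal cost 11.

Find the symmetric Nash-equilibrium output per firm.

A representative firm's profit is π_i = y_i(76.1 − Y) − 11y_i, with Y = y_i + Σ_{j≠i} y_j.
First-order condition: 65.1 − 2y_i − Σ_{j≠i} y_j = 0.
Imposing symmetry (y_j = y for all j) turns Σ_{j≠i} y_j into 2y, so 65.1 = 4y and y = 16.275.

16.275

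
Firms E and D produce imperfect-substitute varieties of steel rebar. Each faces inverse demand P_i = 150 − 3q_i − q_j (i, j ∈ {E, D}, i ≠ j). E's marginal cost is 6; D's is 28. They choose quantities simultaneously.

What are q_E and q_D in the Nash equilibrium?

21.2, 16.8

Firm E's profit: π = q_E(150 − 3q_E − q_D) − 6q_E.
∂π/∂q_E = 144 − 6q_E − q_D = 0 ⇒ q_E = 24 − (1/6)q_D.
Similarly q_D = 61/3 − (1/6)q_E.
Solving the two reaction functions simultaneously: (1 − (−1/6)(−1/6))q_E = 24 − (1/6)·(61/3), so (35/36)q_E = 371/18 and q_E = 21.2.
Then q_D = 61/3 − (1/6)·21.2 = 16.8.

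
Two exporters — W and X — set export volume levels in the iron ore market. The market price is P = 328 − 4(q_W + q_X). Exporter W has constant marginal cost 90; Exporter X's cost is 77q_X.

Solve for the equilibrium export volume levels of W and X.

Exporter W's profit: π = q_W(328 − 4(q_W + q_X)) − 90q_W.
∂π/∂q_W = 238 − 8q_W − 4q_X = 0, so q_W = 29.75 − 0.5q_X.
By the same steps for X: q_X = 31.375 − 0.5q_W.
Plugging q_X into W's best response: q_W = 29.75 − 0.5(31.375 − 0.5q_W) ⇒ 0.75q_W = 14.0625, so q_W = 18.75.
Then q_X = 31.375 − 0.5·18.75 = 22.

18.75, 22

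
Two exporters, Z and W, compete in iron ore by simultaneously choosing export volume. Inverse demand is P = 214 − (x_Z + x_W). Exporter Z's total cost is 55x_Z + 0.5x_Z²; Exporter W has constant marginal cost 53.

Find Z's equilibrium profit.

Exporter Z's profit: π = x_Z(214 − (x_Z + x_W)) − 55x_Z − 0.5x_Z².
∂π/∂x_Z = 159 − 3x_Z − x_W = 0, so x_Z = 53 − (1/3)x_W.
For W: ∂π/∂x_W = 161 − 2x_W − x_Z = 0 ⇒ x_W = 80.5 − 0.5x_Z.
Substituting the second reaction function into the first: x_Z = 53 − (1/3)(80.5 − 0.5x_Z), which gives (5/6)x_Z = 157/6 ⇒ x_Z = 31.4.
Then x_W = 80.5 − 0.5·31.4 = 64.8.
Price P = 214 − 96.2 = 117.8.
Z's profit: (117.8 − 55)·31.4 − 0.5(31.4)² = 1478.94.

1478.94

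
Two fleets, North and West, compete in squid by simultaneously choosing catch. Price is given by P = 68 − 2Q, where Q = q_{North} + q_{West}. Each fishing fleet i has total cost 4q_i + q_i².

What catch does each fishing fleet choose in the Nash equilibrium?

8

Fishing fleet North's profit: π = q_{North}(68 − 2(q_{North} + q_{West})) − 4q_{North} − q_{North}².
∂π/∂q_{North} = 64 − 6q_{North} − 2q_{West} = 0, so q_{North} = 32/3 − (1/3)q_{West}.
By symmetry q_{West} = q_{North}; substituting into the reaction function, (4/3)q_{North} = 32/3 and q_{North} = 8.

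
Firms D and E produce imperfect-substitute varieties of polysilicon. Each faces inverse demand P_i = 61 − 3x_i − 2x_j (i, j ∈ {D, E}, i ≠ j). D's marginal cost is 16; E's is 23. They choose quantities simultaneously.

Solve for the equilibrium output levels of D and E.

Firm D's profit: π = x_D(61 − 3x_D − 2x_E) − 16x_D.
∂π/∂x_D = 45 − 6x_D − 2x_E = 0 ⇒ x_D = 7.5 − (1/3)x_E.
Similarly x_E = 19/3 − (1/3)x_D.
Substituting the second reaction function into the first: x_D = 7.5 − (1/3)(19/3 − (1/3)x_D), which gives (8/9)x_D = 97/18 ⇒ x_D = 6.0625.
Then x_E = 19/3 − (1/3)·6.0625 = 4.3125.

6.0625, 4.3125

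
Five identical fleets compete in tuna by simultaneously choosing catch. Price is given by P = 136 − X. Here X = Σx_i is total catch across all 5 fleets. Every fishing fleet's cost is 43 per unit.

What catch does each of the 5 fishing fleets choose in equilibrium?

15.5

A representative fishing fleet's profit is π_i = x_i(136 − X) − 43x_i, with X = x_i + Σ_{j≠i} x_j.
First-order condition: 93 − 2x_i − Σ_{j≠i} x_j = 0.
Imposing symmetry (x_j = x for all j) turns Σ_{j≠i} x_j into 4x, so 93 = 6x and x = 15.5.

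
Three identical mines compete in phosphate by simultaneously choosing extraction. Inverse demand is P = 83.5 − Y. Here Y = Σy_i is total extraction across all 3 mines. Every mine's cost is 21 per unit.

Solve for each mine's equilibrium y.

A representative mine's profit is π_i = y_i(83.5 − Y) − 21y_i, with Y = y_i + Σ_{j≠i} y_j.
First-order condition: 62.5 − 2y_i − Σ_{j≠i} y_j = 0.
Imposing symmetry (y_j = y for all j) turns Σ_{j≠i} y_j into 2y, so 62.5 = 4y and y = 15.625.

15.625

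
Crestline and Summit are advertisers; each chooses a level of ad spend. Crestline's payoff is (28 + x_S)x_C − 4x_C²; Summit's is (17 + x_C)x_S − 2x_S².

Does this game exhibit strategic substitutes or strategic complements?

Expanding Crestline's payoff: 28x_C + x_Sx_C − 4x_C².
∂π/∂x_C = 28 + x_S − 8x_C = 0, so x_C = 3.5 + 0.125x_S.
The best-response slope dx_C/dx_S = 0.125 > 0: the reaction function is upward-sloping, so the choices are strategic complements.

strategic complements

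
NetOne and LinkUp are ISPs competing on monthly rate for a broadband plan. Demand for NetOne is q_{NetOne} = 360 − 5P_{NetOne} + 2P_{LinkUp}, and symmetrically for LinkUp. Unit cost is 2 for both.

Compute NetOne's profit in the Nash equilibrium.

9790.3125

NetOne's profit: π = (P_{NetOne} − 2)(360 − 5P_{NetOne} + 2P_{LinkUp}).
∂π/∂P_{NetOne} = 370 − 10P_{NetOne} + 2P_{LinkUp} = 0 ⇒ P_{NetOne} = 37 + 0.2P_{LinkUp}.
The game is symmetric, so in equilibrium P_{LinkUp} = P_{NetOne}: the reaction function gives 0.8P_{NetOne} = 37, hence P_{NetOne} = 46.25.
q_{NetOne} = 360 − 5·46.25 + 2·46.25 = 221.25.
Profit = (46.25 − 2)·221.25 = 9790.3125.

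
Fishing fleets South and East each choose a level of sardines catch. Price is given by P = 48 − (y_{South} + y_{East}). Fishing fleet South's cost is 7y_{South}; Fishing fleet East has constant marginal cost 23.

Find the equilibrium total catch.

22

Fishing fleet South's profit: π = y_{South}(48 − (y_{South} + y_{East})) − 7y_{South}.
∂π/∂y_{South} = 41 − 2y_{South} − y_{East} = 0, so y_{South} = 20.5 − 0.5y_{East}.
By the same steps for East: y_{East} = 12.5 − 0.5y_{South}.
Plugging y_{East} into South's best response: y_{South} = 20.5 − 0.5(12.5 − 0.5y_{South}) ⇒ 0.75y_{South} = 14.25, so y_{South} = 19.
Then y_{East} = 12.5 − 0.5·19 = 3.
Total catch: 19 + 3 = 22.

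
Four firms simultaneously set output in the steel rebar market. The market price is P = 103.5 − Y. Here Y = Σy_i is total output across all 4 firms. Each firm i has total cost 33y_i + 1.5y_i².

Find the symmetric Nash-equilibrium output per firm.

8.8125

A representative firm's profit is π_i = y_i(103.5 − Y) − 33y_i − 1.5y_i², with Y = y_i + Σ_{j≠i} y_j.
First-order condition: 70.5 − 5y_i − Σ_{j≠i} y_j = 0.
Imposing symmetry (y_j = y for all j) turns Σ_{j≠i} y_j into 3y, so 70.5 = 8y and y = 8.8125.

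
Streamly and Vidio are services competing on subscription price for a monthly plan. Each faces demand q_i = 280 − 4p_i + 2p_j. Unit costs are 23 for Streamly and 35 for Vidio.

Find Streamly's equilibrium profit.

6593.44

Streamly's profit: π = (p_{Streamly} − 23)(280 − 4p_{Streamly} + 2p_{Vidio}).
∂π/∂p_{Streamly} = 372 − 8p_{Streamly} + 2p_{Vidio} = 0 ⇒ p_{Streamly} = 46.5 + 0.25p_{Vidio}.
Similarly p_{Vidio} = 52.5 + 0.25p_{Streamly}.
Solving the two reaction functions simultaneously: (1 − (0.25)(0.25))p_{Streamly} = 46.5 + 0.25·52.5, so 0.9375p_{Streamly} = 59.625 and p_{Streamly} = 63.6.
Then p_{Vidio} = 52.5 + 0.25·63.6 = 68.4.
q_{Streamly} = 280 − 4·63.6 + 2·68.4 = 162.4.
Profit = (63.6 − 23)·162.4 = 6593.44.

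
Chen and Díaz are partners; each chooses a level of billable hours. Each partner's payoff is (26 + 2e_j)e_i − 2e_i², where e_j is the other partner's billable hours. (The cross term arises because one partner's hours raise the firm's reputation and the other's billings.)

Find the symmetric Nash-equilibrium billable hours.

Chen's payoff is (26 + 2e_D)e_C − 2e_C².
∂π/∂e_C = 26 + 2e_D − 4e_C = 0, so e_C = 6.5 + 0.5e_D.
The game is symmetric, so in equilibrium e_D = e_C: the reaction function gives 0.5e_C = 6.5, hence e_C = 13.

13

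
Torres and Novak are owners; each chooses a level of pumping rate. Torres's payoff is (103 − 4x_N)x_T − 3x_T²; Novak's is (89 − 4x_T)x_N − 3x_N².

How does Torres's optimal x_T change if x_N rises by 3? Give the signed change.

-2

Expanding Torres's payoff: 103x_T − 4x_Nx_T − 3x_T².
∂π/∂x_T = 103 − 4x_N − 6x_T = 0, so x_T = 103/6 − (2/3)x_N.
The reaction-function slope is −2/3, so a 3-unit rise in x_N moves x_T by −2/3 × 3 = −2. Torres's best response falls — the actions are strategic substitutes.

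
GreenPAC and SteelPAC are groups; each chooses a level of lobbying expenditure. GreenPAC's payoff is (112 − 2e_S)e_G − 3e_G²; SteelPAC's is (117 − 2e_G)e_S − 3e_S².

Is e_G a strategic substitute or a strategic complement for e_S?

strategic substitutes

Expanding GreenPAC's payoff: 112e_G − 2e_Se_G − 3e_G².
∂π/∂e_G = 112 − 2e_S − 6e_G = 0, so e_G = 56/3 − (1/3)e_S.
The best-response slope de_G/de_S = −1/3 < 0: the reaction function is downward-sloping, so the choices are strategic substitutes.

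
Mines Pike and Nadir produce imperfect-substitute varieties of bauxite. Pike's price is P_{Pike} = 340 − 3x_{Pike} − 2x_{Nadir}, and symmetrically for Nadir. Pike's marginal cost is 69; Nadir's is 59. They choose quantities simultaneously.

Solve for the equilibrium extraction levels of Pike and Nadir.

Mine Pike's profit: π = x_{Pike}(340 − 3x_{Pike} − 2x_{Nadir}) − 69x_{Pike}.
∂π/∂x_{Pike} = 271 − 6x_{Pike} − 2x_{Nadir} = 0 ⇒ x_{Pike} = 271/6 − (1/3)x_{Nadir}.
Similarly x_{Nadir} = 281/6 − (1/3)x_{Pike}.
Solving the two reaction functions simultaneously: (1 − (−1/3)(−1/3))x_{Pike} = 271/6 − (1/3)·(281/6), so (8/9)x_{Pike} = 266/9 and x_{Pike} = 33.25.
Then x_{Nadir} = 281/6 − (1/3)·33.25 = 35.75.

33.25, 35.75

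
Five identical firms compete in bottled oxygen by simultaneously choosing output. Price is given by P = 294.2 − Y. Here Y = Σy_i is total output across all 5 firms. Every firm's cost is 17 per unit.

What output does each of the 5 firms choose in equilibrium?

46.2

A representative firm's profit is π_i = y_i(294.2 − Y) − 17y_i, with Y = y_i + Σ_{j≠i} y_j.
First-order condition: 277.2 − 2y_i − Σ_{j≠i} y_j = 0.
Imposing symmetry (y_j = y for all j) turns Σ_{j≠i} y_j into 4y, so 277.2 = 6y and y = 46.2.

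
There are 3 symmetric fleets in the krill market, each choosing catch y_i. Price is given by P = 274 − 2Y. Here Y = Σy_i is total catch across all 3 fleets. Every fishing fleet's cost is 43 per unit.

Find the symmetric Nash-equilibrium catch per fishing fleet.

A representative fishing fleet's profit is π_i = y_i(274 − 2Y) − 43y_i, with Y = y_i + Σ_{j≠i} y_j.
First-order condition: 231 − 4y_i − 2Σ_{j≠i} y_j = 0.
Imposing symmetry (y_j = y for all j) turns Σ_{j≠i} y_j into 2y, so 231 = 8y and y = 28.875.

28.875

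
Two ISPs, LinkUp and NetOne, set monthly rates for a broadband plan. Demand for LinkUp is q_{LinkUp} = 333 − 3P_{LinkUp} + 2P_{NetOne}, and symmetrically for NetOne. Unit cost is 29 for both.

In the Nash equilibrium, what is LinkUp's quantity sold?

228

LinkUp's profit: π = (P_{LinkUp} − 29)(333 − 3P_{LinkUp} + 2P_{NetOne}).
∂π/∂P_{LinkUp} = 420 − 6P_{LinkUp} + 2P_{NetOne} = 0 ⇒ P_{LinkUp} = 70 + (1/3)P_{NetOne}.
The game is symmetric, so in equilibrium P_{NetOne} = P_{LinkUp}: the reaction function gives (2/3)P_{LinkUp} = 70, hence P_{LinkUp} = 105.
q_{LinkUp} = 333 − 3·105 + 2·105 = 228.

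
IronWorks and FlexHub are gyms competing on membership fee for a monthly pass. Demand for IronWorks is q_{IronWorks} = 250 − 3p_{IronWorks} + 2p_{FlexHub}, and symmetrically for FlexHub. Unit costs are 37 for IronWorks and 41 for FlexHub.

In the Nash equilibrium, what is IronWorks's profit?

8748

IronWorks's profit: π = (p_{IronWorks} − 37)(250 − 3p_{IronWorks} + 2p_{FlexHub}).
∂π/∂p_{IronWorks} = 361 − 6p_{IronWorks} + 2p_{FlexHub} = 0 ⇒ p_{IronWorks} = 361/6 + (1/3)p_{FlexHub}.
Similarly p_{FlexHub} = 373/6 + (1/3)p_{IronWorks}.
Substituting the second reaction function into the first: p_{IronWorks} = 361/6 + (1/3)(373/6 + (1/3)p_{IronWorks}), which gives (8/9)p_{IronWorks} = 728/9 ⇒ p_{IronWorks} = 91.
Then p_{FlexHub} = 373/6 + (1/3)·91 = 92.5.
q_{IronWorks} = 250 − 3·91 + 2·92.5 = 162.
Profit = (91 − 37)·162 = 8748.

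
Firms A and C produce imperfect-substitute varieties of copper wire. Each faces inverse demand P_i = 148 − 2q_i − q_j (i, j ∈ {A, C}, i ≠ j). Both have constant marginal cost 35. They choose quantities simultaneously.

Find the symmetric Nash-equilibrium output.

22.6

Firm A's profit: π = q_A(148 − 2q_A − q_C) − 35q_A.
∂π/∂q_A = 113 − 4q_A − q_C = 0 ⇒ q_A = 28.25 − 0.25q_C.
The game is symmetric, so in equilibrium q_C = q_A: the reaction function gives 1.25q_A = 28.25, hence q_A = 22.6.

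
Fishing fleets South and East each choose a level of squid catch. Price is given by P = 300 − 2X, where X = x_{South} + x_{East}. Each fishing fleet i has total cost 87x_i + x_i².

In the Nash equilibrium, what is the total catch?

53.25

Fishing fleet South's profit: π = x_{South}(300 − 2(x_{South} + x_{East})) − 87x_{South} − x_{South}².
∂π/∂x_{South} = 213 − 6x_{South} − 2x_{East} = 0, so x_{South} = 35.5 − (1/3)x_{East}.
By symmetry x_{East} = x_{South}; substituting into the reaction function, (4/3)x_{South} = 35.5 and x_{South} = 26.625.
Total catch: 26.625 + 26.625 = 53.25.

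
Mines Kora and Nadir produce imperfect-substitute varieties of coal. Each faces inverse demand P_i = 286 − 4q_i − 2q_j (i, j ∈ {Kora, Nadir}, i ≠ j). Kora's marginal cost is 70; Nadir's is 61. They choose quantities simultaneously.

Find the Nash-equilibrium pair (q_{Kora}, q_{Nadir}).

21.3, 22.8

Mine Kora's profit: π = q_{Kora}(286 − 4q_{Kora} − 2q_{Nadir}) − 70q_{Kora}.
∂π/∂q_{Kora} = 216 − 8q_{Kora} − 2q_{Nadir} = 0 ⇒ q_{Kora} = 27 − 0.25q_{Nadir}.
Similarly q_{Nadir} = 28.125 − 0.25q_{Kora}.
Substituting the second reaction function into the first: q_{Kora} = 27 − 0.25(28.125 − 0.25q_{Kora}), which gives 0.9375q_{Kora} = 639/32 ⇒ q_{Kora} = 21.3.
Then q_{Nadir} = 28.125 − 0.25·21.3 = 22.8.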